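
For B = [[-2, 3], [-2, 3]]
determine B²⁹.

[[-2, 3], [-2, 3]]

B² = B (a projection; rank 1, trace 1), so B²⁹ = B.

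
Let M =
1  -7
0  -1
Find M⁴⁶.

[[1, 0], [0, 1]]

M² = I (check: tr M = 0 and det M = -1), so M⁴⁶ = I since 46 is even.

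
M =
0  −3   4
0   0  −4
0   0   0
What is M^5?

[[0, 0, 0], [0, 0, 0], [0, 0, 0]]

M is strictly triangular, hence nilpotent: M^3 = 0, so M^5 = 0.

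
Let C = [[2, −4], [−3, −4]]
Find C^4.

[[304, 352], [264, 832]]

C^2 = [[16, 8], [6, 28]]
C^3 = [[8, −96], [−72, −136]]
C^4 = [[304, 352], [264, 832]]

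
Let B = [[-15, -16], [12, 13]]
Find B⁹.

tr B = -2 and det B = -3, so the characteristic polynomial is λ² − (-2)λ + (-3) with roots -3 and 1.
Eigenvectors give P = [[-4, 1], [3, -1]] with P⁻¹ = [[-1, -1], [-3, -4]], and B = P·diag(-3, 1)·P⁻¹.
Then B⁹ = P·diag(-19683, 1)·P⁻¹ = [[78732, 1], [-59049, -1]] · [[-1, -1], [-3, -4]] = [[-78735, -78736], [59052, 59053]].

[[-78735, -78736], [59052, 59053]]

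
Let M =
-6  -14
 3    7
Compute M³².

M² = M (a projection; rank 1, trace 1), so M³² = M.

[[-6, -14], [3, 7]]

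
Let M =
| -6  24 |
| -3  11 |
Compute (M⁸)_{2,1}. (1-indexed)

tr M = 5 and det M = 6, so the characteristic polynomial is λ² − (5)λ + (6) with roots 2 and 3.
Eigenvectors give P = [[-3, -8], [-1, -3]] with P⁻¹ = [[-3, 8], [1, -3]], and M = P·diag(2, 3)·P⁻¹.
Then M⁸ = P·diag(256, 6561)·P⁻¹ = [[-768, -52488], [-256, -19683]] · [[-3, 8], [1, -3]] = [[-50184, 151320], [-18915, 57001]].

-18915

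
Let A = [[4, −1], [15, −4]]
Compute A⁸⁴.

[[1, 0], [0, 1]]

A² = I (check: tr A = 0 and det A = −1), so A⁸⁴ = I since 84 is even.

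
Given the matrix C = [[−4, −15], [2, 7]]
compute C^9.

tr C = 3 and det C = 2, so the characteristic polynomial is λ² − (3)λ + (2) with roots 2 and 1.
Eigenvectors give P = [[−5, −3], [2, 1]] with P⁻¹ = [[1, 3], [−2, −5]], and C = P·diag(2, 1)·P⁻¹.
Then C^9 = P·diag(512, 1)·P⁻¹ = [[−2560, −3], [1024, 1]] · [[1, 3], [−2, −5]] = [[−2554, −7665], [1022, 3067]].

[[−2554, −7665], [1022, 3067]]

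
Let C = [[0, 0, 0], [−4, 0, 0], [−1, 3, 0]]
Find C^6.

C is strictly triangular, hence nilpotent: C^3 = 0, so C^6 = 0.

[[0, 0, 0], [0, 0, 0], [0, 0, 0]]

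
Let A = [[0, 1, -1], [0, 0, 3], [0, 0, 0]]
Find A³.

[[0, 0, 0], [0, 0, 0], [0, 0, 0]]

A is strictly triangular, hence nilpotent: A³ = 0, so A³ = 0.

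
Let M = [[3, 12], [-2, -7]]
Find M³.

tr M = -4 and det M = 3, so the characteristic polynomial is λ² − (-4)λ + (3) with roots -3 and -1.
Eigenvectors give P = [[-2, 3], [1, -1]] with P⁻¹ = [[1, 3], [1, 2]], and M = P·diag(-3, -1)·P⁻¹.
Then M³ = P·diag(-27, -1)·P⁻¹ = [[54, -3], [-27, 1]] · [[1, 3], [1, 2]] = [[51, 156], [-26, -79]].

[[51, 156], [-26, -79]]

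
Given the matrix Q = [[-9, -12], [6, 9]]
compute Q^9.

tr Q = 0 and det Q = -9, so the characteristic polynomial is λ² − (0)λ + (-9) with roots 3 and -3.
Eigenvectors give P = [[-1, 2], [1, -1]] with P⁻¹ = [[1, 2], [1, 1]], and Q = P·diag(3, -3)·P⁻¹.
Then Q^9 = P·diag(19683, -19683)·P⁻¹ = [[-19683, -39366], [19683, 19683]] · [[1, 2], [1, 1]] = [[-59049, -78732], [39366, 59049]].

[[-59049, -78732], [39366, 59049]]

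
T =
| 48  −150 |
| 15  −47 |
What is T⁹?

[[201438, −605850], [60585, −182267]]

tr T = 1 and det T = −6, so the characteristic polynomial is λ² − (1)λ + (−6) with roots −2 and 3.
Eigenvectors give P = [[3, 10], [1, 3]] with P⁻¹ = [[−3, 10], [1, −3]], and T = P·diag(−2, 3)·P⁻¹.
Then T⁹ = P·diag(−512, 19683)·P⁻¹ = [[−1536, 196830], [−512, 59049]] · [[−3, 10], [1, −3]] = [[201438, −605850], [60585, −182267]].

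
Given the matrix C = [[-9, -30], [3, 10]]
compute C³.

C² = C (a projection; rank 1, trace 1), so C³ = C.

[[-9, -30], [3, 10]]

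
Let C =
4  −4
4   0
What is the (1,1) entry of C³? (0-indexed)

C² = [[0, −16], [16, −16]]
C³ = [[−64, 0], [0, −64]]

−64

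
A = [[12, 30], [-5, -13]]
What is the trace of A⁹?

-19171

tr A = -1 and det A = -6, so the characteristic polynomial is λ² − (-1)λ + (-6) with roots -3 and 2.
Eigenvectors give P = [[2, -3], [-1, 1]] with P⁻¹ = [[-1, -3], [-1, -2]], and A = P·diag(-3, 2)·P⁻¹.
Then A⁹ = P·diag(-19683, 512)·P⁻¹ = [[-39366, -1536], [19683, 512]] · [[-1, -3], [-1, -2]] = [[40902, 121170], [-20195, -60073]].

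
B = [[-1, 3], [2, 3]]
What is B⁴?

[[73, 132], [88, 249]]

B² = [[7, 6], [4, 15]]
B³ = [[5, 39], [26, 57]]
B⁴ = [[73, 132], [88, 249]]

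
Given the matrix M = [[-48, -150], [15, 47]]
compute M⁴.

tr M = -1 and det M = -6, so the characteristic polynomial is λ² − (-1)λ + (-6) with roots -3 and 2.
Eigenvectors give P = [[10, 3], [-3, -1]] with P⁻¹ = [[1, 3], [-3, -10]], and M = P·diag(-3, 2)·P⁻¹.
Then M⁴ = P·diag(81, 16)·P⁻¹ = [[810, 48], [-243, -16]] · [[1, 3], [-3, -10]] = [[666, 1950], [-195, -569]].

[[666, 1950], [-195, -569]]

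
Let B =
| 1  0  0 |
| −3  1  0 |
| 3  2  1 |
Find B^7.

B = I + N where N = [[0, 0, 0], [−3, 0, 0], [3, 2, 0]] is strictly lower-triangular, so N^3 = 0.
(I + N)^7 = I + 7·N + 21·N^2 = [[1, 0, 0], [−21, 1, 0], [−105, 14, 1]].

[[1, 0, 0], [−21, 1, 0], [−105, 14, 1]]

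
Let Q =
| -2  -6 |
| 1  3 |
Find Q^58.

Q² = Q (a projection; rank 1, trace 1), so Q^58 = Q.

[[-2, -6], [1, 3]]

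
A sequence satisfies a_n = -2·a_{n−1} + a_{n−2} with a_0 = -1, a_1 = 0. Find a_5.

With companion matrix C = [[-2, 1], [1, 0]], [a_n, a_{n−1}]ᵀ = C·[a_{n−1}, a_{n−2}]ᵀ, so [a_5, a_4]ᵀ = C⁴·[a_1, a_0]ᵀ.
C⁴ = [[29, -12], [-12, 5]], giving [a_5, a_4]ᵀ = [[12], [-5]].

12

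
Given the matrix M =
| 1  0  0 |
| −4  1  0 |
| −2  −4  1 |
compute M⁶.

[[1, 0, 0], [−24, 1, 0], [228, −24, 1]]

M = I + N where N = [[0, 0, 0], [−4, 0, 0], [−2, −4, 0]] is strictly lower-triangular, so N³ = 0.
(I + N)⁶ = I + 6·N + 15·N² = [[1, 0, 0], [−24, 1, 0], [228, −24, 1]].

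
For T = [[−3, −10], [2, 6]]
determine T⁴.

tr T = 3 and det T = 2, so the characteristic polynomial is λ² − (3)λ + (2) with roots 1 and 2.
Eigenvectors give P = [[−5, −2], [2, 1]] with P⁻¹ = [[−1, −2], [2, 5]], and T = P·diag(1, 2)·P⁻¹.
Then T⁴ = P·diag(1, 16)·P⁻¹ = [[−5, −32], [2, 16]] · [[−1, −2], [2, 5]] = [[−59, −150], [30, 76]].

[[−59, −150], [30, 76]]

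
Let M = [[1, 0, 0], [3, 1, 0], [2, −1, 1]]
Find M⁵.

M = I + N where N = [[0, 0, 0], [3, 0, 0], [2, −1, 0]] is strictly lower-triangular, so N³ = 0.
(I + N)⁵ = I + 5·N + 10·N² = [[1, 0, 0], [15, 1, 0], [−20, −5, 1]].

[[1, 0, 0], [15, 1, 0], [−20, −5, 1]]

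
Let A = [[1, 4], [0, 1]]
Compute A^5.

A = I + N where N = [[0, 4], [0, 0]] is strictly upper-triangular, so N^2 = 0.
(I + N)^5 = I + 5·N = [[1, 20], [0, 1]].

[[1, 20], [0, 1]]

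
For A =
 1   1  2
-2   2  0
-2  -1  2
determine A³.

[[-19, -9, 2], [-2, 2, -20], [8, -16, -8]]

A² = [[-5, 1, 6], [-6, 2, -4], [-4, -6, 0]]
A³ = [[-19, -9, 2], [-2, 2, -20], [8, -16, -8]]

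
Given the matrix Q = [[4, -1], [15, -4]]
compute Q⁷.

[[4, -1], [15, -4]]

Q² = I (check: tr Q = 0 and det Q = -1), so Q⁷ = Q since 7 is odd.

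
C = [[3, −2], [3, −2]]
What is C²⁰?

[[3, −2], [3, −2]]

C² = C (a projection; rank 1, trace 1), so C²⁰ = C.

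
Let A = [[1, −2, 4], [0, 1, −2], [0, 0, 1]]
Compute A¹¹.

[[1, −22, 264], [0, 1, −22], [0, 0, 1]]

A = I + N where N = [[0, −2, 4], [0, 0, −2], [0, 0, 0]] is strictly upper-triangular, so N³ = 0.
(I + N)¹¹ = I + 11·N + 55·N² = [[1, −22, 264], [0, 1, −22], [0, 0, 1]].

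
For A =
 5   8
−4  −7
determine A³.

tr A = −2 and det A = −3, so the characteristic polynomial is λ² − (−2)λ + (−3) with roots −3 and 1.
Eigenvectors give P = [[1, 2], [−1, −1]] with P⁻¹ = [[−1, −2], [1, 1]], and A = P·diag(−3, 1)·P⁻¹.
Then A³ = P·diag(−27, 1)·P⁻¹ = [[−27, 2], [27, −1]] · [[−1, −2], [1, 1]] = [[29, 56], [−28, −55]].

[[29, 56], [−28, −55]]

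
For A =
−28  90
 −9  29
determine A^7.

[[−1162, 3870], [−387, 1289]]

tr A = 1 and det A = −2, so the characteristic polynomial is λ² − (1)λ + (−2) with roots 2 and −1.
Eigenvectors give P = [[3, 10], [1, 3]] with P⁻¹ = [[−3, 10], [1, −3]], and A = P·diag(2, −1)·P⁻¹.
Then A^7 = P·diag(128, −1)·P⁻¹ = [[384, −10], [128, −3]] · [[−3, 10], [1, −3]] = [[−1162, 3870], [−387, 1289]].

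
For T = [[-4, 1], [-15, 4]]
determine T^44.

T² = I (check: tr T = 0 and det T = -1), so T^44 = I since 44 is even.

[[1, 0], [0, 1]]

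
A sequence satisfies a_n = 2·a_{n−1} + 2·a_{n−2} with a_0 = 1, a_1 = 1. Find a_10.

With companion matrix Q = [[2, 2], [1, 0]], [a_n, a_{n−1}]ᵀ = Q·[a_{n−1}, a_{n−2}]ᵀ, so [a_10, a_9]ᵀ = Q⁹·[a_1, a_0]ᵀ.
Q⁹ = [[6688, 4896], [2448, 1792]], giving [a_10, a_9]ᵀ = [[11584], [4240]].

11584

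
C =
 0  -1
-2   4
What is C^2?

[[2, -4], [-8, 18]]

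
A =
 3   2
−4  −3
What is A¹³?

[[3, 2], [−4, −3]]

A² = I (check: tr A = 0 and det A = −1), so A¹³ = A since 13 is odd.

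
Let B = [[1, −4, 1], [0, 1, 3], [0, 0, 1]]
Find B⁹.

B = I + N where N = [[0, −4, 1], [0, 0, 3], [0, 0, 0]] is strictly upper-triangular, so N³ = 0.
(I + N)⁹ = I + 9·N + 36·N² = [[1, −36, −423], [0, 1, 27], [0, 0, 1]].

[[1, −36, −423], [0, 1, 27], [0, 0, 1]]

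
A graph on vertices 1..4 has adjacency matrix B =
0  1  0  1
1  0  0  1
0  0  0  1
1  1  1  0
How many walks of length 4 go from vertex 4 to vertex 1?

6

The number of length-4 walks from vertex 4 to vertex 1 is entry (4,1) of B^4, where B is the adjacency matrix.
B^2 = [[2, 1, 1, 1], [1, 2, 1, 1], [1, 1, 1, 0], [1, 1, 0, 3]]
B^3 = [[2, 3, 1, 4], [3, 2, 1, 4], [1, 1, 0, 3], [4, 4, 3, 2]]
B^4 = [[7, 6, 4, 6], [6, 7, 4, 6], [4, 4, 3, 2], [6, 6, 2, 11]]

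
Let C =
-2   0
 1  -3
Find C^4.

tr C = -5 and det C = 6, so the characteristic polynomial is λ² − (-5)λ + (6) with roots -3 and -2.
Eigenvectors give P = [[0, 1], [1, 1]] with P⁻¹ = [[-1, 1], [1, 0]], and C = P·diag(-3, -2)·P⁻¹.
Then C^4 = P·diag(81, 16)·P⁻¹ = [[0, 16], [81, 16]] · [[-1, 1], [1, 0]] = [[16, 0], [-65, 81]].

[[16, 0], [-65, 81]]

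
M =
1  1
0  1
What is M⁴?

M = I + N where N = [[0, 1], [0, 0]] is strictly upper-triangular, so N² = 0.
(I + N)⁴ = I + 4·N = [[1, 4], [0, 1]].

[[1, 4], [0, 1]]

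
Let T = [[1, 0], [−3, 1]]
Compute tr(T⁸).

T = I + N where N = [[0, 0], [−3, 0]] is strictly lower-triangular, so N² = 0.
(I + N)⁸ = I + 8·N = [[1, 0], [−24, 1]].

2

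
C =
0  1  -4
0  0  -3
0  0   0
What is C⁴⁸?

C is strictly triangular, hence nilpotent: C³ = 0, so C⁴⁸ = 0.

[[0, 0, 0], [0, 0, 0], [0, 0, 0]]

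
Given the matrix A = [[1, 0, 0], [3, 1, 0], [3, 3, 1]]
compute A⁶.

[[1, 0, 0], [18, 1, 0], [153, 18, 1]]

A = I + N where N = [[0, 0, 0], [3, 0, 0], [3, 3, 0]] is strictly lower-triangular, so N³ = 0.
(I + N)⁶ = I + 6·N + 15·N² = [[1, 0, 0], [18, 1, 0], [153, 18, 1]].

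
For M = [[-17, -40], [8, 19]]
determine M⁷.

[[-8753, -21880], [4376, 10939]]

tr M = 2 and det M = -3, so the characteristic polynomial is λ² − (2)λ + (-3) with roots -1 and 3.
Eigenvectors give P = [[5, -2], [-2, 1]] with P⁻¹ = [[1, 2], [2, 5]], and M = P·diag(-1, 3)·P⁻¹.
Then M⁷ = P·diag(-1, 2187)·P⁻¹ = [[-5, -4374], [2, 2187]] · [[1, 2], [2, 5]] = [[-8753, -21880], [4376, 10939]].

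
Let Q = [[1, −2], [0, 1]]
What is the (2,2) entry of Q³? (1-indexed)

1

Q = I + N where N = [[0, −2], [0, 0]] is strictly upper-triangular, so N² = 0.
(I + N)³ = I + 3·N = [[1, −6], [0, 1]].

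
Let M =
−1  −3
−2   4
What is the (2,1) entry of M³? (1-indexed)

M² = [[7, −9], [−6, 22]]
M³ = [[11, −57], [−38, 106]]

−38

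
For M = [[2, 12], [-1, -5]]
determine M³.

[[20, 84], [-7, -29]]

tr M = -3 and det M = 2, so the characteristic polynomial is λ² − (-3)λ + (2) with roots -1 and -2.
Eigenvectors give P = [[-4, -3], [1, 1]] with P⁻¹ = [[-1, -3], [1, 4]], and M = P·diag(-1, -2)·P⁻¹.
Then M³ = P·diag(-1, -8)·P⁻¹ = [[4, 24], [-1, -8]] · [[-1, -3], [1, 4]] = [[20, 84], [-7, -29]].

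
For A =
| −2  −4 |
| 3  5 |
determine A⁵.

[[−92, −124], [93, 125]]

tr A = 3 and det A = 2, so the characteristic polynomial is λ² − (3)λ + (2) with roots 1 and 2.
Eigenvectors give P = [[−4, −1], [3, 1]] with P⁻¹ = [[−1, −1], [3, 4]], and A = P·diag(1, 2)·P⁻¹.
Then A⁵ = P·diag(1, 32)·P⁻¹ = [[−4, −32], [3, 32]] · [[−1, −1], [3, 4]] = [[−92, −124], [93, 125]].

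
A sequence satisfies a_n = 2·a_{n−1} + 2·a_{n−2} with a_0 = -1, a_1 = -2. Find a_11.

With companion matrix A = [[2, 2], [1, 0]], [a_n, a_{n−1}]ᵀ = A·[a_{n−1}, a_{n−2}]ᵀ, so [a_11, a_10]ᵀ = A^10·[a_1, a_0]ᵀ.
A^10 = [[18272, 13376], [6688, 4896]], giving [a_11, a_10]ᵀ = [[-49920], [-18272]].

-49920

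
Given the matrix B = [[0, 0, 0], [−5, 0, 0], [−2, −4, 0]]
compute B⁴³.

[[0, 0, 0], [0, 0, 0], [0, 0, 0]]

B is strictly triangular, hence nilpotent: B³ = 0, so B⁴³ = 0.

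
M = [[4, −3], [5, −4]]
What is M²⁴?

[[1, 0], [0, 1]]

M² = I (check: tr M = 0 and det M = −1), so M²⁴ = I since 24 is even.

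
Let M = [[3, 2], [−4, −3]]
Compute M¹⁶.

M² = I (check: tr M = 0 and det M = −1), so M¹⁶ = I since 16 is even.

[[1, 0], [0, 1]]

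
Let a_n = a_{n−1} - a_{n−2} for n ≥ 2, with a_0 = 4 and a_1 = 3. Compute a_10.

With companion matrix C = [[1, -1], [1, 0]], [a_n, a_{n−1}]ᵀ = C·[a_{n−1}, a_{n−2}]ᵀ, so [a_10, a_9]ᵀ = C^9·[a_1, a_0]ᵀ.
C^9 = [[-1, 0], [0, -1]], giving [a_10, a_9]ᵀ = [[-3], [-4]].

-3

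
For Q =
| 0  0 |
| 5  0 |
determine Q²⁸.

Q is strictly triangular, hence nilpotent: Q² = 0, so Q²⁸ = 0.

[[0, 0], [0, 0]]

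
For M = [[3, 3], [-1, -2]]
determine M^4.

M^2 = [[6, 3], [-1, 1]]
M^3 = [[15, 12], [-4, -5]]
M^4 = [[33, 21], [-7, -2]]

[[33, 21], [-7, -2]]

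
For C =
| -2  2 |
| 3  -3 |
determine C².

[[10, -10], [-15, 15]]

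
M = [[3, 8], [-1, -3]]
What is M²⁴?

M² = I (check: tr M = 0 and det M = -1), so M²⁴ = I since 24 is even.

[[1, 0], [0, 1]]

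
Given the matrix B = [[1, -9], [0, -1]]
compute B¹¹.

B² = I (check: tr B = 0 and det B = -1), so B¹¹ = B since 11 is odd.

[[1, -9], [0, -1]]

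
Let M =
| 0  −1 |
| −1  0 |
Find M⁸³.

[[0, −1], [−1, 0]]

M² = I (check: tr M = 0 and det M = −1), so M⁸³ = M since 83 is odd.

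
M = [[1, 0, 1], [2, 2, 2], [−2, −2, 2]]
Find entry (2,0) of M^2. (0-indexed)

−10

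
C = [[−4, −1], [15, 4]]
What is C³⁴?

C² = I (check: tr C = 0 and det C = −1), so C³⁴ = I since 34 is even.

[[1, 0], [0, 1]]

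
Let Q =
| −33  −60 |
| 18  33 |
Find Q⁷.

[[−24057, −43740], [13122, 24057]]

tr Q = 0 and det Q = −9, so the characteristic polynomial is λ² − (0)λ + (−9) with roots −3 and 3.
Eigenvectors give P = [[−2, −5], [1, 3]] with P⁻¹ = [[−3, −5], [1, 2]], and Q = P·diag(−3, 3)·P⁻¹.
Then Q⁷ = P·diag(−2187, 2187)·P⁻¹ = [[4374, −10935], [−2187, 6561]] · [[−3, −5], [1, 2]] = [[−24057, −43740], [13122, 24057]].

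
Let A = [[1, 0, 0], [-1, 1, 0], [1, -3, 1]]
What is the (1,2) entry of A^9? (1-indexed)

A = I + N where N = [[0, 0, 0], [-1, 0, 0], [1, -3, 0]] is strictly lower-triangular, so N^3 = 0.
(I + N)^9 = I + 9·N + 36·N^2 = [[1, 0, 0], [-9, 1, 0], [117, -27, 1]].

0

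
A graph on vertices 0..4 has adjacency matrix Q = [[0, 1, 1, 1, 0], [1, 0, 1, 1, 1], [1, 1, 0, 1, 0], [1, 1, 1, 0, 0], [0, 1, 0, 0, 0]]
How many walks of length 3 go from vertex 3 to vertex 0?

The number of length-3 walks from vertex 3 to vertex 0 is entry (3,0) of Q³, where Q is the adjacency matrix.
Q² = [[3, 2, 2, 2, 1], [2, 4, 2, 2, 0], [2, 2, 3, 2, 1], [2, 2, 2, 3, 1], [1, 0, 1, 1, 1]]
Q³ = [[6, 8, 7, 7, 2], [8, 6, 8, 8, 4], [7, 8, 6, 7, 2], [7, 8, 7, 6, 2], [2, 4, 2, 2, 0]]

7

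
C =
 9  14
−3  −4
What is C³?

tr C = 5 and det C = 6, so the characteristic polynomial is λ² − (5)λ + (6) with roots 3 and 2.
Eigenvectors give P = [[−7, 2], [3, −1]] with P⁻¹ = [[−1, −2], [−3, −7]], and C = P·diag(3, 2)·P⁻¹.
Then C³ = P·diag(27, 8)·P⁻¹ = [[−189, 16], [81, −8]] · [[−1, −2], [−3, −7]] = [[141, 266], [−57, −106]].

[[141, 266], [−57, −106]]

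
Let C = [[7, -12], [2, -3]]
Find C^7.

[[6559, -13116], [2186, -4371]]

tr C = 4 and det C = 3, so the characteristic polynomial is λ² − (4)λ + (3) with roots 1 and 3.
Eigenvectors give P = [[2, 3], [1, 1]] with P⁻¹ = [[-1, 3], [1, -2]], and C = P·diag(1, 3)·P⁻¹.
Then C^7 = P·diag(1, 2187)·P⁻¹ = [[2, 6561], [1, 2187]] · [[-1, 3], [1, -2]] = [[6559, -13116], [2186, -4371]].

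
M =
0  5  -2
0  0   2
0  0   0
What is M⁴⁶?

[[0, 0, 0], [0, 0, 0], [0, 0, 0]]

M is strictly triangular, hence nilpotent: M³ = 0, so M⁴⁶ = 0.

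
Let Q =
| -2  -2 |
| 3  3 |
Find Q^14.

[[-2, -2], [3, 3]]

Q² = Q (a projection; rank 1, trace 1), so Q^14 = Q.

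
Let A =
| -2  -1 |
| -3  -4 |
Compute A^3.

A^2 = [[7, 6], [18, 19]]
A^3 = [[-32, -31], [-93, -94]]

[[-32, -31], [-93, -94]]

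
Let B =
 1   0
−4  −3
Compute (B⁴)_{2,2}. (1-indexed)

81

B² = [[1, 0], [8, 9]]
B³ = [[1, 0], [−28, −27]]
B⁴ = [[1, 0], [80, 81]]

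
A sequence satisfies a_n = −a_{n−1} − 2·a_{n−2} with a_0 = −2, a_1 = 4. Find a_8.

With companion matrix A = [[−1, −2], [1, 0]], [a_n, a_{n−1}]ᵀ = A·[a_{n−1}, a_{n−2}]ᵀ, so [a_8, a_7]ᵀ = A^7·[a_1, a_0]ᵀ.
A^7 = [[3, −14], [7, 10]], giving [a_8, a_7]ᵀ = [[40], [8]].

40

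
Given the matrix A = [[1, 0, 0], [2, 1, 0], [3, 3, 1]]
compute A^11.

[[1, 0, 0], [22, 1, 0], [363, 33, 1]]

A = I + N where N = [[0, 0, 0], [2, 0, 0], [3, 3, 0]] is strictly lower-triangular, so N^3 = 0.
(I + N)^11 = I + 11·N + 55·N^2 = [[1, 0, 0], [22, 1, 0], [363, 33, 1]].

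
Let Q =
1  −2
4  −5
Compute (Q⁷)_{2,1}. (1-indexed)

tr Q = −4 and det Q = 3, so the characteristic polynomial is λ² − (−4)λ + (3) with roots −3 and −1.
Eigenvectors give P = [[−1, 1], [−2, 1]] with P⁻¹ = [[1, −1], [2, −1]], and Q = P·diag(−3, −1)·P⁻¹.
Then Q⁷ = P·diag(−2187, −1)·P⁻¹ = [[2187, −1], [4374, −1]] · [[1, −1], [2, −1]] = [[2185, −2186], [4372, −4373]].

4372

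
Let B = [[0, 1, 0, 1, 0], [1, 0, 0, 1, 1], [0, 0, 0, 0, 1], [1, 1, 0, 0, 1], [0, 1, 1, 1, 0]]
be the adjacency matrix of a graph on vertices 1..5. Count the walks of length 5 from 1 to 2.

31

The number of length-5 walks from vertex 1 to vertex 2 is entry (1,2) of B⁵, where B is the adjacency matrix.
B² = [[2, 1, 0, 1, 2], [1, 3, 1, 2, 1], [0, 1, 1, 1, 0], [1, 2, 1, 3, 1], [2, 1, 0, 1, 3]]
B³ = [[2, 5, 2, 5, 2], [5, 4, 1, 5, 6], [2, 1, 0, 1, 3], [5, 5, 1, 4, 6], [2, 6, 3, 6, 2]]
B⁴ = [[10, 9, 2, 9, 12], [9, 16, 6, 15, 10], [2, 6, 3, 6, 2], [9, 15, 6, 16, 10], [12, 10, 2, 10, 15]]
B⁵ = [[18, 31, 12, 31, 20], [31, 34, 10, 35, 37], [12, 10, 2, 10, 15], [31, 35, 10, 34, 37], [20, 37, 15, 37, 22]]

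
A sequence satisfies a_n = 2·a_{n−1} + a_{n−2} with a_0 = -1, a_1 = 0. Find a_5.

With companion matrix C = [[2, 1], [1, 0]], [a_n, a_{n−1}]ᵀ = C·[a_{n−1}, a_{n−2}]ᵀ, so [a_5, a_4]ᵀ = C⁴·[a_1, a_0]ᵀ.
C⁴ = [[29, 12], [12, 5]], giving [a_5, a_4]ᵀ = [[-12], [-5]].

-12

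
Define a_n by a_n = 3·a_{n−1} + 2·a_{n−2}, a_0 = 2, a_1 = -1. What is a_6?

With companion matrix C = [[3, 2], [1, 0]], [a_n, a_{n−1}]ᵀ = C·[a_{n−1}, a_{n−2}]ᵀ, so [a_6, a_5]ᵀ = C^5·[a_1, a_0]ᵀ.
C^5 = [[495, 278], [139, 78]], giving [a_6, a_5]ᵀ = [[61], [17]].

61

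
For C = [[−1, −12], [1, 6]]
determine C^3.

[[−49, −228], [19, 84]]

tr C = 5 and det C = 6, so the characteristic polynomial is λ² − (5)λ + (6) with roots 2 and 3.
Eigenvectors give P = [[4, −3], [−1, 1]] with P⁻¹ = [[1, 3], [1, 4]], and C = P·diag(2, 3)·P⁻¹.
Then C^3 = P·diag(8, 27)·P⁻¹ = [[32, −81], [−8, 27]] · [[1, 3], [1, 4]] = [[−49, −228], [19, 84]].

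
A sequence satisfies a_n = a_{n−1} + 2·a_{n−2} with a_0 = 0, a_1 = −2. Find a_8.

−170

With companion matrix M = [[1, 2], [1, 0]], [a_n, a_{n−1}]ᵀ = M·[a_{n−1}, a_{n−2}]ᵀ, so [a_8, a_7]ᵀ = M^7·[a_1, a_0]ᵀ.
M^7 = [[85, 86], [43, 42]], giving [a_8, a_7]ᵀ = [[−170], [−86]].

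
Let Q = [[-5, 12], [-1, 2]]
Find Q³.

tr Q = -3 and det Q = 2, so the characteristic polynomial is λ² − (-3)λ + (2) with roots -1 and -2.
Eigenvectors give P = [[3, -4], [1, -1]] with P⁻¹ = [[-1, 4], [-1, 3]], and Q = P·diag(-1, -2)·P⁻¹.
Then Q³ = P·diag(-1, -8)·P⁻¹ = [[-3, 32], [-1, 8]] · [[-1, 4], [-1, 3]] = [[-29, 84], [-7, 20]].

[[-29, 84], [-7, 20]]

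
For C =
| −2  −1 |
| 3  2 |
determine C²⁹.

C² = I (check: tr C = 0 and det C = −1), so C²⁹ = C since 29 is odd.

[[−2, −1], [3, 2]]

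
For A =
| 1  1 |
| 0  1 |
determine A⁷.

[[1, 7], [0, 1]]

A = I + N where N = [[0, 1], [0, 0]] is strictly upper-triangular, so N² = 0.
(I + N)⁷ = I + 7·N = [[1, 7], [0, 1]].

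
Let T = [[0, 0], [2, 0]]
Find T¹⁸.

[[0, 0], [0, 0]]

T is strictly triangular, hence nilpotent: T² = 0, so T¹⁸ = 0.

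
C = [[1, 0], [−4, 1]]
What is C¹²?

[[1, 0], [−48, 1]]

C = I + N where N = [[0, 0], [−4, 0]] is strictly lower-triangular, so N² = 0.
(I + N)¹² = I + 12·N = [[1, 0], [−48, 1]].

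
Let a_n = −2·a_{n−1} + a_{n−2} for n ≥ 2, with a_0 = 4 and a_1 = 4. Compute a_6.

With companion matrix B = [[−2, 1], [1, 0]], [a_n, a_{n−1}]ᵀ = B·[a_{n−1}, a_{n−2}]ᵀ, so [a_6, a_5]ᵀ = B^5·[a_1, a_0]ᵀ.
B^5 = [[−70, 29], [29, −12]], giving [a_6, a_5]ᵀ = [[−164], [68]].

−164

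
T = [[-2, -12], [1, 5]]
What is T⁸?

[[-764, -3060], [255, 1021]]

tr T = 3 and det T = 2, so the characteristic polynomial is λ² − (3)λ + (2) with roots 2 and 1.
Eigenvectors give P = [[-3, 4], [1, -1]] with P⁻¹ = [[1, 4], [1, 3]], and T = P·diag(2, 1)·P⁻¹.
Then T⁸ = P·diag(256, 1)·P⁻¹ = [[-768, 4], [256, -1]] · [[1, 4], [1, 3]] = [[-764, -3060], [255, 1021]].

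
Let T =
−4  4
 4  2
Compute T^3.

[[−160, 112], [112, 8]]

T^2 = [[32, −8], [−8, 20]]
T^3 = [[−160, 112], [112, 8]]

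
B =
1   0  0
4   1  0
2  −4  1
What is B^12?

[[1, 0, 0], [48, 1, 0], [−1032, −48, 1]]

B = I + N where N = [[0, 0, 0], [4, 0, 0], [2, −4, 0]] is strictly lower-triangular, so N^3 = 0.
(I + N)^12 = I + 12·N + 66·N^2 = [[1, 0, 0], [48, 1, 0], [−1032, −48, 1]].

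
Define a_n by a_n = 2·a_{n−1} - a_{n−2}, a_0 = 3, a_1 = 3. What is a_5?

3

With companion matrix Q = [[2, -1], [1, 0]], [a_n, a_{n−1}]ᵀ = Q·[a_{n−1}, a_{n−2}]ᵀ, so [a_5, a_4]ᵀ = Q^4·[a_1, a_0]ᵀ.
Q^4 = [[5, -4], [4, -3]], giving [a_5, a_4]ᵀ = [[3], [3]].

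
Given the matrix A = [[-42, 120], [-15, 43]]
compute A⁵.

[[-2232, 6600], [-825, 2443]]

tr A = 1 and det A = -6, so the characteristic polynomial is λ² − (1)λ + (-6) with roots -2 and 3.
Eigenvectors give P = [[3, -8], [1, -3]] with P⁻¹ = [[3, -8], [1, -3]], and A = P·diag(-2, 3)·P⁻¹.
Then A⁵ = P·diag(-32, 243)·P⁻¹ = [[-96, -1944], [-32, -729]] · [[3, -8], [1, -3]] = [[-2232, 6600], [-825, 2443]].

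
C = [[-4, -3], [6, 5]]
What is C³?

[[-10, -9], [18, 17]]

tr C = 1 and det C = -2, so the characteristic polynomial is λ² − (1)λ + (-2) with roots 2 and -1.
Eigenvectors give P = [[-1, -1], [2, 1]] with P⁻¹ = [[1, 1], [-2, -1]], and C = P·diag(2, -1)·P⁻¹.
Then C³ = P·diag(8, -1)·P⁻¹ = [[-8, 1], [16, -1]] · [[1, 1], [-2, -1]] = [[-10, -9], [18, 17]].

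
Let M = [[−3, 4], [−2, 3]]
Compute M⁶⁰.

[[1, 0], [0, 1]]

M² = I (check: tr M = 0 and det M = −1), so M⁶⁰ = I since 60 is even.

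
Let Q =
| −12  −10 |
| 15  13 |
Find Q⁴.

tr Q = 1 and det Q = −6, so the characteristic polynomial is λ² − (1)λ + (−6) with roots 3 and −2.
Eigenvectors give P = [[−2, −1], [3, 1]] with P⁻¹ = [[1, 1], [−3, −2]], and Q = P·diag(3, −2)·P⁻¹.
Then Q⁴ = P·diag(81, 16)·P⁻¹ = [[−162, −16], [243, 16]] · [[1, 1], [−3, −2]] = [[−114, −130], [195, 211]].

[[−114, −130], [195, 211]]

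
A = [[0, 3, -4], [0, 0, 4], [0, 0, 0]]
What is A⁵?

A is strictly triangular, hence nilpotent: A³ = 0, so A⁵ = 0.

[[0, 0, 0], [0, 0, 0], [0, 0, 0]]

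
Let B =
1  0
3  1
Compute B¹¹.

[[1, 0], [33, 1]]

B = I + N where N = [[0, 0], [3, 0]] is strictly lower-triangular, so N² = 0.
(I + N)¹¹ = I + 11·N = [[1, 0], [33, 1]].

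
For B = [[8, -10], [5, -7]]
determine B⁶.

tr B = 1 and det B = -6, so the characteristic polynomial is λ² − (1)λ + (-6) with roots 3 and -2.
Eigenvectors give P = [[2, 1], [1, 1]] with P⁻¹ = [[1, -1], [-1, 2]], and B = P·diag(3, -2)·P⁻¹.
Then B⁶ = P·diag(729, 64)·P⁻¹ = [[1458, 64], [729, 64]] · [[1, -1], [-1, 2]] = [[1394, -1330], [665, -601]].

[[1394, -1330], [665, -601]]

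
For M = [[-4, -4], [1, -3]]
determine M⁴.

M² = [[12, 28], [-7, 5]]
M³ = [[-20, -132], [33, 13]]
M⁴ = [[-52, 476], [-119, -171]]

[[-52, 476], [-119, -171]]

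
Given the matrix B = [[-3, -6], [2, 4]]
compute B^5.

B² = B (a projection; rank 1, trace 1), so B^5 = B.

[[-3, -6], [2, 4]]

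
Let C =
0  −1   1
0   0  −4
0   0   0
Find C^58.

[[0, 0, 0], [0, 0, 0], [0, 0, 0]]

C is strictly triangular, hence nilpotent: C^3 = 0, so C^58 = 0.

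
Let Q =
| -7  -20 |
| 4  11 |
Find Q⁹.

tr Q = 4 and det Q = 3, so the characteristic polynomial is λ² − (4)λ + (3) with roots 3 and 1.
Eigenvectors give P = [[-2, -5], [1, 2]] with P⁻¹ = [[2, 5], [-1, -2]], and Q = P·diag(3, 1)·P⁻¹.
Then Q⁹ = P·diag(19683, 1)·P⁻¹ = [[-39366, -5], [19683, 2]] · [[2, 5], [-1, -2]] = [[-78727, -196820], [39364, 98411]].

[[-78727, -196820], [39364, 98411]]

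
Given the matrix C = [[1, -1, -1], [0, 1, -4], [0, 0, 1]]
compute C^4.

[[1, -4, 20], [0, 1, -16], [0, 0, 1]]

C = I + N where N = [[0, -1, -1], [0, 0, -4], [0, 0, 0]] is strictly upper-triangular, so N^3 = 0.
(I + N)^4 = I + 4·N + 6·N^2 = [[1, -4, 20], [0, 1, -16], [0, 0, 1]].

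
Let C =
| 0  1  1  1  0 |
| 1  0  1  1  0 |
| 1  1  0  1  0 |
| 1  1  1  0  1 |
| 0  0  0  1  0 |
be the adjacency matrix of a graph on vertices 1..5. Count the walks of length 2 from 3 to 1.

The number of length-2 walks from vertex 3 to vertex 1 is entry (3,1) of C², where C is the adjacency matrix.
C² = [[3, 2, 2, 2, 1], [2, 3, 2, 2, 1], [2, 2, 3, 2, 1], [2, 2, 2, 4, 0], [1, 1, 1, 0, 1]]

2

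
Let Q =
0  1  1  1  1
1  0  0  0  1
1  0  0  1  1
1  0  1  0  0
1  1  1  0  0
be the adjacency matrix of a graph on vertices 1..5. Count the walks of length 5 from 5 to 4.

33

The number of length-5 walks from vertex 5 to vertex 4 is entry (5,4) of Q^5, where Q is the adjacency matrix.
Q^2 = [[4, 1, 2, 1, 2], [1, 2, 2, 1, 1], [2, 2, 3, 1, 1], [1, 1, 1, 2, 2], [2, 1, 1, 2, 3]]
Q^3 = [[6, 6, 7, 6, 7], [6, 2, 3, 3, 5], [7, 3, 4, 5, 7], [6, 3, 5, 2, 3], [7, 5, 7, 3, 4]]
Q^4 = [[26, 13, 19, 13, 19], [13, 11, 14, 9, 11], [19, 14, 19, 11, 14], [13, 9, 11, 11, 14], [19, 11, 14, 14, 19]]
Q^5 = [[64, 45, 58, 45, 58], [45, 24, 33, 27, 38], [58, 33, 44, 38, 52], [45, 27, 38, 24, 33], [58, 38, 52, 33, 44]]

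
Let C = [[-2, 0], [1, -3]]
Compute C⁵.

tr C = -5 and det C = 6, so the characteristic polynomial is λ² − (-5)λ + (6) with roots -3 and -2.
Eigenvectors give P = [[0, 1], [-1, 1]] with P⁻¹ = [[1, -1], [1, 0]], and C = P·diag(-3, -2)·P⁻¹.
Then C⁵ = P·diag(-243, -32)·P⁻¹ = [[0, -32], [243, -32]] · [[1, -1], [1, 0]] = [[-32, 0], [211, -243]].

[[-32, 0], [211, -243]]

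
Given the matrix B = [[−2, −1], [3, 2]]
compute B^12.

[[1, 0], [0, 1]]

B² = I (check: tr B = 0 and det B = −1), so B^12 = I since 12 is even.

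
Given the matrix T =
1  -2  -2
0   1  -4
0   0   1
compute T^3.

T = I + N where N = [[0, -2, -2], [0, 0, -4], [0, 0, 0]] is strictly upper-triangular, so N^3 = 0.
(I + N)^3 = I + 3·N + 3·N^2 = [[1, -6, 18], [0, 1, -12], [0, 0, 1]].

[[1, -6, 18], [0, 1, -12], [0, 0, 1]]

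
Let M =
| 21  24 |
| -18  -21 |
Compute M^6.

tr M = 0 and det M = -9, so the characteristic polynomial is λ² − (0)λ + (-9) with roots 3 and -3.
Eigenvectors give P = [[4, -1], [-3, 1]] with P⁻¹ = [[1, 1], [3, 4]], and M = P·diag(3, -3)·P⁻¹.
Then M^6 = P·diag(729, 729)·P⁻¹ = [[2916, -729], [-2187, 729]] · [[1, 1], [3, 4]] = [[729, 0], [0, 729]].

[[729, 0], [0, 729]]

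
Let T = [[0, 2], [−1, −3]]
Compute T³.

tr T = −3 and det T = 2, so the characteristic polynomial is λ² − (−3)λ + (2) with roots −2 and −1.
Eigenvectors give P = [[−1, −2], [1, 1]] with P⁻¹ = [[1, 2], [−1, −1]], and T = P·diag(−2, −1)·P⁻¹.
Then T³ = P·diag(−8, −1)·P⁻¹ = [[8, 2], [−8, −1]] · [[1, 2], [−1, −1]] = [[6, 14], [−7, −15]].

[[6, 14], [−7, −15]]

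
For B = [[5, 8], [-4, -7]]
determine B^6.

[[-727, -1456], [728, 1457]]

tr B = -2 and det B = -3, so the characteristic polynomial is λ² − (-2)λ + (-3) with roots 1 and -3.
Eigenvectors give P = [[-2, 1], [1, -1]] with P⁻¹ = [[-1, -1], [-1, -2]], and B = P·diag(1, -3)·P⁻¹.
Then B^6 = P·diag(1, 729)·P⁻¹ = [[-2, 729], [1, -729]] · [[-1, -1], [-1, -2]] = [[-727, -1456], [728, 1457]].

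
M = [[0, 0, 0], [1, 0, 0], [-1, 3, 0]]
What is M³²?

[[0, 0, 0], [0, 0, 0], [0, 0, 0]]

M is strictly triangular, hence nilpotent: M³ = 0, so M³² = 0.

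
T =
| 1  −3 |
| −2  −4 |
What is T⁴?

T² = [[7, 9], [6, 22]]
T³ = [[−11, −57], [−38, −106]]
T⁴ = [[103, 261], [174, 538]]

[[103, 261], [174, 538]]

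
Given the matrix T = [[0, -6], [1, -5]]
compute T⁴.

[[-114, 390], [-65, 211]]

tr T = -5 and det T = 6, so the characteristic polynomial is λ² − (-5)λ + (6) with roots -3 and -2.
Eigenvectors give P = [[-2, 3], [-1, 1]] with P⁻¹ = [[1, -3], [1, -2]], and T = P·diag(-3, -2)·P⁻¹.
Then T⁴ = P·diag(81, 16)·P⁻¹ = [[-162, 48], [-81, 16]] · [[1, -3], [1, -2]] = [[-114, 390], [-65, 211]].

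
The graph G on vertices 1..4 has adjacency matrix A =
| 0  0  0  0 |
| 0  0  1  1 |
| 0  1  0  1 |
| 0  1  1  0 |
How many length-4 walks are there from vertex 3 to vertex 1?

The number of length-4 walks from vertex 3 to vertex 1 is entry (3,1) of A⁴, where A is the adjacency matrix.
A² = [[0, 0, 0, 0], [0, 2, 1, 1], [0, 1, 2, 1], [0, 1, 1, 2]]
A³ = [[0, 0, 0, 0], [0, 2, 3, 3], [0, 3, 2, 3], [0, 3, 3, 2]]
A⁴ = [[0, 0, 0, 0], [0, 6, 5, 5], [0, 5, 6, 5], [0, 5, 5, 6]]

0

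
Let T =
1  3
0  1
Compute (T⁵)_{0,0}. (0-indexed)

1

T = I + N where N = [[0, 3], [0, 0]] is strictly upper-triangular, so N² = 0.
(I + N)⁵ = I + 5·N = [[1, 15], [0, 1]].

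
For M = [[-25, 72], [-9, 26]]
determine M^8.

tr M = 1 and det M = -2, so the characteristic polynomial is λ² − (1)λ + (-2) with roots -1 and 2.
Eigenvectors give P = [[3, -8], [1, -3]] with P⁻¹ = [[3, -8], [1, -3]], and M = P·diag(-1, 2)·P⁻¹.
Then M^8 = P·diag(1, 256)·P⁻¹ = [[3, -2048], [1, -768]] · [[3, -8], [1, -3]] = [[-2039, 6120], [-765, 2296]].

[[-2039, 6120], [-765, 2296]]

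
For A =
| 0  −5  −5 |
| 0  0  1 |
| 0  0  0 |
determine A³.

[[0, 0, 0], [0, 0, 0], [0, 0, 0]]

A is strictly triangular, hence nilpotent: A³ = 0, so A³ = 0.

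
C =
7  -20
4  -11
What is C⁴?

tr C = -4 and det C = 3, so the characteristic polynomial is λ² − (-4)λ + (3) with roots -3 and -1.
Eigenvectors give P = [[-2, -5], [-1, -2]] with P⁻¹ = [[2, -5], [-1, 2]], and C = P·diag(-3, -1)·P⁻¹.
Then C⁴ = P·diag(81, 1)·P⁻¹ = [[-162, -5], [-81, -2]] · [[2, -5], [-1, 2]] = [[-319, 800], [-160, 401]].

[[-319, 800], [-160, 401]]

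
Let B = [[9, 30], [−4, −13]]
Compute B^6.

[[−3639, −10920], [1456, 4369]]

tr B = −4 and det B = 3, so the characteristic polynomial is λ² − (−4)λ + (3) with roots −1 and −3.
Eigenvectors give P = [[−3, −5], [1, 2]] with P⁻¹ = [[−2, −5], [1, 3]], and B = P·diag(−1, −3)·P⁻¹.
Then B^6 = P·diag(1, 729)·P⁻¹ = [[−3, −3645], [1, 1458]] · [[−2, −5], [1, 3]] = [[−3639, −10920], [1456, 4369]].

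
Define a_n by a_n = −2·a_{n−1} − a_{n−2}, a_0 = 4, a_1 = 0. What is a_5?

With companion matrix B = [[−2, −1], [1, 0]], [a_n, a_{n−1}]ᵀ = B·[a_{n−1}, a_{n−2}]ᵀ, so [a_5, a_4]ᵀ = B⁴·[a_1, a_0]ᵀ.
B⁴ = [[5, 4], [−4, −3]], giving [a_5, a_4]ᵀ = [[16], [−12]].

16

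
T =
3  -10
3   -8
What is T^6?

[[-3261, 6650], [-1995, 4054]]

tr T = -5 and det T = 6, so the characteristic polynomial is λ² − (-5)λ + (6) with roots -3 and -2.
Eigenvectors give P = [[5, 2], [3, 1]] with P⁻¹ = [[-1, 2], [3, -5]], and T = P·diag(-3, -2)·P⁻¹.
Then T^6 = P·diag(729, 64)·P⁻¹ = [[3645, 128], [2187, 64]] · [[-1, 2], [3, -5]] = [[-3261, 6650], [-1995, 4054]].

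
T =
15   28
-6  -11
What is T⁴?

tr T = 4 and det T = 3, so the characteristic polynomial is λ² − (4)λ + (3) with roots 1 and 3.
Eigenvectors give P = [[2, 7], [-1, -3]] with P⁻¹ = [[-3, -7], [1, 2]], and T = P·diag(1, 3)·P⁻¹.
Then T⁴ = P·diag(1, 81)·P⁻¹ = [[2, 567], [-1, -243]] · [[-3, -7], [1, 2]] = [[561, 1120], [-240, -479]].

[[561, 1120], [-240, -479]]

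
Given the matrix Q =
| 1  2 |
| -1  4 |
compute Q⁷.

tr Q = 5 and det Q = 6, so the characteristic polynomial is λ² − (5)λ + (6) with roots 2 and 3.
Eigenvectors give P = [[2, -1], [1, -1]] with P⁻¹ = [[1, -1], [1, -2]], and Q = P·diag(2, 3)·P⁻¹.
Then Q⁷ = P·diag(128, 2187)·P⁻¹ = [[256, -2187], [128, -2187]] · [[1, -1], [1, -2]] = [[-1931, 4118], [-2059, 4246]].

[[-1931, 4118], [-2059, 4246]]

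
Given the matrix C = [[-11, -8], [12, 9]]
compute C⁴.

tr C = -2 and det C = -3, so the characteristic polynomial is λ² − (-2)λ + (-3) with roots 1 and -3.
Eigenvectors give P = [[-2, -1], [3, 1]] with P⁻¹ = [[1, 1], [-3, -2]], and C = P·diag(1, -3)·P⁻¹.
Then C⁴ = P·diag(1, 81)·P⁻¹ = [[-2, -81], [3, 81]] · [[1, 1], [-3, -2]] = [[241, 160], [-240, -159]].

[[241, 160], [-240, -159]]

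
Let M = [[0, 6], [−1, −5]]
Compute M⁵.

tr M = −5 and det M = 6, so the characteristic polynomial is λ² − (−5)λ + (6) with roots −3 and −2.
Eigenvectors give P = [[−2, −3], [1, 1]] with P⁻¹ = [[1, 3], [−1, −2]], and M = P·diag(−3, −2)·P⁻¹.
Then M⁵ = P·diag(−243, −32)·P⁻¹ = [[486, 96], [−243, −32]] · [[1, 3], [−1, −2]] = [[390, 1266], [−211, −665]].

[[390, 1266], [−211, −665]]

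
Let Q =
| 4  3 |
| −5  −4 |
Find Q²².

[[1, 0], [0, 1]]

Q² = I (check: tr Q = 0 and det Q = −1), so Q²² = I since 22 is even.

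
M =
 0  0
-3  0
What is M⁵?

[[0, 0], [0, 0]]

M is strictly triangular, hence nilpotent: M² = 0, so M⁵ = 0.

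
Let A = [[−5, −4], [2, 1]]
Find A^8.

tr A = −4 and det A = 3, so the characteristic polynomial is λ² − (−4)λ + (3) with roots −3 and −1.
Eigenvectors give P = [[2, −1], [−1, 1]] with P⁻¹ = [[1, 1], [1, 2]], and A = P·diag(−3, −1)·P⁻¹.
Then A^8 = P·diag(6561, 1)·P⁻¹ = [[13122, −1], [−6561, 1]] · [[1, 1], [1, 2]] = [[13121, 13120], [−6560, −6559]].

[[13121, 13120], [−6560, −6559]]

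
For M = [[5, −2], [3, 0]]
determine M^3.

[[65, −38], [57, −30]]

tr M = 5 and det M = 6, so the characteristic polynomial is λ² − (5)λ + (6) with roots 3 and 2.
Eigenvectors give P = [[−1, −2], [−1, −3]] with P⁻¹ = [[−3, 2], [1, −1]], and M = P·diag(3, 2)·P⁻¹.
Then M^3 = P·diag(27, 8)·P⁻¹ = [[−27, −16], [−27, −24]] · [[−3, 2], [1, −1]] = [[65, −38], [57, −30]].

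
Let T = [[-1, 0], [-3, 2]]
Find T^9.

[[-1, 0], [-513, 512]]

tr T = 1 and det T = -2, so the characteristic polynomial is λ² − (1)λ + (-2) with roots 2 and -1.
Eigenvectors give P = [[0, 1], [-1, 1]] with P⁻¹ = [[1, -1], [1, 0]], and T = P·diag(2, -1)·P⁻¹.
Then T^9 = P·diag(512, -1)·P⁻¹ = [[0, -1], [-512, -1]] · [[1, -1], [1, 0]] = [[-1, 0], [-513, 512]].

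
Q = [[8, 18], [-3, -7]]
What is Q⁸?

tr Q = 1 and det Q = -2, so the characteristic polynomial is λ² − (1)λ + (-2) with roots 2 and -1.
Eigenvectors give P = [[-3, -2], [1, 1]] with P⁻¹ = [[-1, -2], [1, 3]], and Q = P·diag(2, -1)·P⁻¹.
Then Q⁸ = P·diag(256, 1)·P⁻¹ = [[-768, -2], [256, 1]] · [[-1, -2], [1, 3]] = [[766, 1530], [-255, -509]].

[[766, 1530], [-255, -509]]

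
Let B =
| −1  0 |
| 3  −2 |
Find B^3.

[[−1, 0], [21, −8]]

B^2 = [[1, 0], [−9, 4]]
B^3 = [[−1, 0], [21, −8]]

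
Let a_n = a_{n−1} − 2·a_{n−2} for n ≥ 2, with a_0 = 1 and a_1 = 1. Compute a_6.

With companion matrix C = [[1, −2], [1, 0]], [a_n, a_{n−1}]ᵀ = C·[a_{n−1}, a_{n−2}]ᵀ, so [a_6, a_5]ᵀ = C⁵·[a_1, a_0]ᵀ.
C⁵ = [[5, 2], [−1, 6]], giving [a_6, a_5]ᵀ = [[7], [5]].

7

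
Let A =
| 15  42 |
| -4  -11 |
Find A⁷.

tr A = 4 and det A = 3, so the characteristic polynomial is λ² − (4)λ + (3) with roots 3 and 1.
Eigenvectors give P = [[7, -3], [-2, 1]] with P⁻¹ = [[1, 3], [2, 7]], and A = P·diag(3, 1)·P⁻¹.
Then A⁷ = P·diag(2187, 1)·P⁻¹ = [[15309, -3], [-4374, 1]] · [[1, 3], [2, 7]] = [[15303, 45906], [-4372, -13115]].

[[15303, 45906], [-4372, -13115]]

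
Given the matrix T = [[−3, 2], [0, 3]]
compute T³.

T² = [[9, 0], [0, 9]]
T³ = [[−27, 18], [0, 27]]

[[−27, 18], [0, 27]]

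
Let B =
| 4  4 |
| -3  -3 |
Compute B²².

[[4, 4], [-3, -3]]

B² = B (a projection; rank 1, trace 1), so B²² = B.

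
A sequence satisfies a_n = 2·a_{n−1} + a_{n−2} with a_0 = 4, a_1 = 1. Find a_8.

With companion matrix A = [[2, 1], [1, 0]], [a_n, a_{n−1}]ᵀ = A·[a_{n−1}, a_{n−2}]ᵀ, so [a_8, a_7]ᵀ = A⁷·[a_1, a_0]ᵀ.
A⁷ = [[408, 169], [169, 70]], giving [a_8, a_7]ᵀ = [[1084], [449]].

1084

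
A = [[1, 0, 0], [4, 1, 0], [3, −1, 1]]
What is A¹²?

[[1, 0, 0], [48, 1, 0], [−228, −12, 1]]

A = I + N where N = [[0, 0, 0], [4, 0, 0], [3, −1, 0]] is strictly lower-triangular, so N³ = 0.
(I + N)¹² = I + 12·N + 66·N² = [[1, 0, 0], [48, 1, 0], [−228, −12, 1]].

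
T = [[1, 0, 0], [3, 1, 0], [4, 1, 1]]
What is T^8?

T = I + N where N = [[0, 0, 0], [3, 0, 0], [4, 1, 0]] is strictly lower-triangular, so N^3 = 0.
(I + N)^8 = I + 8·N + 28·N^2 = [[1, 0, 0], [24, 1, 0], [116, 8, 1]].

[[1, 0, 0], [24, 1, 0], [116, 8, 1]]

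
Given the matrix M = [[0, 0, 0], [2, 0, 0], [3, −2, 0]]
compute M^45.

[[0, 0, 0], [0, 0, 0], [0, 0, 0]]

M is strictly triangular, hence nilpotent: M^3 = 0, so M^45 = 0.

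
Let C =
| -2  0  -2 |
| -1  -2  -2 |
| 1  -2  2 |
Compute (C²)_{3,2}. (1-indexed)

0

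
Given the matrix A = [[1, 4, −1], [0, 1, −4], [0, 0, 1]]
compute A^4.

[[1, 16, −100], [0, 1, −16], [0, 0, 1]]

A = I + N where N = [[0, 4, −1], [0, 0, −4], [0, 0, 0]] is strictly upper-triangular, so N^3 = 0.
(I + N)^4 = I + 4·N + 6·N^2 = [[1, 16, −100], [0, 1, −16], [0, 0, 1]].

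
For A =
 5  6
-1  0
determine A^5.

tr A = 5 and det A = 6, so the characteristic polynomial is λ² − (5)λ + (6) with roots 2 and 3.
Eigenvectors give P = [[-2, -3], [1, 1]] with P⁻¹ = [[1, 3], [-1, -2]], and A = P·diag(2, 3)·P⁻¹.
Then A^5 = P·diag(32, 243)·P⁻¹ = [[-64, -729], [32, 243]] · [[1, 3], [-1, -2]] = [[665, 1266], [-211, -390]].

[[665, 1266], [-211, -390]]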